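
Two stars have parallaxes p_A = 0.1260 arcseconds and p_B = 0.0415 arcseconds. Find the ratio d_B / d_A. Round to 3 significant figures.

3.04

Since d = 1/p, d_B/d_A = p_A/p_B.
= 0.1260 / 0.0415 = 3.0361.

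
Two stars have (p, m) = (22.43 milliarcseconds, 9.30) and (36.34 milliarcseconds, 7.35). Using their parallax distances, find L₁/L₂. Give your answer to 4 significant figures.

d₁ = 1/p₁ = 1/0.02243″ = 44.583 pc; d₂ = 1/p₂ = 1/0.03634″ = 27.518 pc.
M₁ = m₁ − 5 log₁₀ d₁ + 5 = 9.30 − 8.2458 + 5 = 6.0542.
M₂ = 7.35 − 7.1981 + 5 = 5.1519.
L₁/L₂ = 10^(0.4(M₂ − M₁)) = 10^(0.4 × (-0.9023)) = 10^(-0.36092) = 0.43559.

L₁/L₂ = 0.4356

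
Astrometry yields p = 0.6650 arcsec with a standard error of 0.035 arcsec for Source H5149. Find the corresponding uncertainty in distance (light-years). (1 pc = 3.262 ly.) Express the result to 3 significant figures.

d = 1/p, so σ_d = σ_p / p².
σ_d = 0.0350 / (0.6650)² = 0.0350 / 0.44223 = 0.079144 pc = 0.079144 × 3.262 ly = 0.25817 ly.

0.258 ly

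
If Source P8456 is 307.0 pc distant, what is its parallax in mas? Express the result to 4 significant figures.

3.257 mas

p = 1/d = 1/307 = 0.0032573 arcsec.
= 0.0032573 × 1000 = 3.2573 mas.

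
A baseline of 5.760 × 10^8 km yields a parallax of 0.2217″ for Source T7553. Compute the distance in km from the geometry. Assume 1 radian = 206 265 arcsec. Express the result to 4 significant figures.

5.359 × 10^14 km

θ = 0.2217″ = 0.2217/206265 = 1.0748 × 10^-6 rad.
d = B/θ = (5.760 × 10^8) / (1.0748 × 10^-6) = 5.3591 × 10^14 km.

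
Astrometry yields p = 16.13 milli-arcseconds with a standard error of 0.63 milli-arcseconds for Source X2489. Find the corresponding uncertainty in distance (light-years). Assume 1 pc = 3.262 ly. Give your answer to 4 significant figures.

7.899 ly

d = 1/p, so σ_d = σ_p / p².
σ_d = 0.000630 / (0.01613)² = 0.000630 / 0.00026018 = 2.4214 pc = 2.4214 × 3.262 ly = 7.8986 ly.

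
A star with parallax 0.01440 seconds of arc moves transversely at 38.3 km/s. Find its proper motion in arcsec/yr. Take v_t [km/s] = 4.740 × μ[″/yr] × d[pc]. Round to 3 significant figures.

d = 1/p = 1/0.01440″ = 69.444 pc.
μ = v_t / (4.74 d) = 38.3 / (4.74 × 69.444) = 38.3 / 329.16 = 0.11636 ″/yr.

0.116 arcsec/yr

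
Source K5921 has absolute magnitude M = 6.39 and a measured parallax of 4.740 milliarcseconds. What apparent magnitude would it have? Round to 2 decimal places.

d = 1/p = 1/0.004740″ = 210.97 pc.
m − M = 5 log₁₀ d − 5 = 5 log₁₀(210.97) − 5 = 11.6211 − 5 = 6.6211.
m = M + (m − M) = 6.39 + 6.6211 = 13.01.

m = 13.01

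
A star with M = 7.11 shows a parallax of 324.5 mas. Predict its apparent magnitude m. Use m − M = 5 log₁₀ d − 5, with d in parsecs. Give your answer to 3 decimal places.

m = 4.554

d = 1/p = 1/0.3245″ = 3.0817 pc.
m − M = 5 log₁₀ d − 5 = 5 log₁₀(3.0817) − 5 = 2.4440 − 5 = -2.5560.
m = M + (m − M) = 7.11 + (-2.5560) = 4.554.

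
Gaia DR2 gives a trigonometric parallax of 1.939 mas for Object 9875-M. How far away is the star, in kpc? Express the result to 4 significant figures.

p = 1.939 mas = 0.001939 arcsec.
d = 1/p = 1/0.001939 = 515.73 pc.
= 0.51573 kpc.

0.5157 kpc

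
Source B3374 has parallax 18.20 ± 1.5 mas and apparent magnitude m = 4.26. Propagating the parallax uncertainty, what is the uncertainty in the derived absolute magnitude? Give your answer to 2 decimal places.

M = m − 5 log₁₀ d + 5 = m + 5 log₁₀ p + 5, so ∂M/∂p = 5/(p ln 10).
σ_M = (5/ln 10) · (σ_p/p) = 2.1715 × 1.5/18.20 = 2.1715 × 0.082418 = 0.17897.

σ_M = 0.18 mag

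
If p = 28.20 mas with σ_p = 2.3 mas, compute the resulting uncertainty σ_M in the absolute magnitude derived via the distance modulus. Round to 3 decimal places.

σ_M = 0.177 mag

M = m − 5 log₁₀ d + 5 = m + 5 log₁₀ p + 5, so ∂M/∂p = 5/(p ln 10).
σ_M = (5/ln 10) · (σ_p/p) = 2.1715 × 2.3/28.20 = 2.1715 × 0.08156 = 0.17711.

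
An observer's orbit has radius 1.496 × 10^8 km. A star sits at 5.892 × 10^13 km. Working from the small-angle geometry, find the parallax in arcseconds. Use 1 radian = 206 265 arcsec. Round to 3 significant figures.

0.524 arcsec

θ ≈ B/d = (1.496 × 10^8) / (5.892 × 10^13) = 2.5390 × 10^-6 rad.
In arcseconds: 2.5390 × 10^-6 × 206265 = 0.52371″.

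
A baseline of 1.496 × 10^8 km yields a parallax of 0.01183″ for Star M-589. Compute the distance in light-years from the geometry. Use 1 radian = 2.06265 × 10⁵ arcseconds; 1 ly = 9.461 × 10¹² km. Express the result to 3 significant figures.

θ = 0.01183″ = 0.01183/206265 = 5.7353 × 10^-8 rad.
d = B/θ = (1.496 × 10^8) / (5.7353 × 10^-8) = 2.6084 × 10^15 km = (2.6084 × 10^15) / (9.461 × 10^12) ly = 275.7 ly.

276 ly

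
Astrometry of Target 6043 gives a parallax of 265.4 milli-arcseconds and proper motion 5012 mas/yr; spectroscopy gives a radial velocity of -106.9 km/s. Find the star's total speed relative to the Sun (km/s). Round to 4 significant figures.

139.4 km/s

d = 1/p = 1/0.2654″ = 3.7679 pc.
μ = 5012 mas/yr = 5.012 ″/yr.
v_t = 4.740 μ d = 4.740 × 5.012 × 3.7679 = 89.514 km/s.
v = √(v_r² + v_t²) = √((-106.9)² + 89.514²) = √19440.4 = 139.43 km/s.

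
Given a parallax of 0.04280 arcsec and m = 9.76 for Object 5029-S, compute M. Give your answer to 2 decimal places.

d = 1/p = 1/0.04280″ = 23.364 pc.
m − M = 5 log₁₀(23.364) − 5 = 6.8427 − 5 = 1.8427.
M = m − (m − M) = 9.76 − 1.8427 = 7.92.

M = 7.92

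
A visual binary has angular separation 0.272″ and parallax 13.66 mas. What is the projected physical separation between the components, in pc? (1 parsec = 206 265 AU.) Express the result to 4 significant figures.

9.654 × 10^-5 pc

d = 1/p = 1/0.01366″ = 73.206 pc.
At distance d (pc), an angle of θ arcsec spans θ·d AU: s = 0.272 × 73.206 = 19.912 AU.
= 19.912 / 206265 = 9.6536 × 10^-5 pc.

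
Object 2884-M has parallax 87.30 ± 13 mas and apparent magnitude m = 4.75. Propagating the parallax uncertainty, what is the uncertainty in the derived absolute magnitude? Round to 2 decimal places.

M = m − 5 log₁₀ d + 5 = m + 5 log₁₀ p + 5, so ∂M/∂p = 5/(p ln 10).
σ_M = (5/ln 10) · (σ_p/p) = 2.1715 × 13/87.30 = 2.1715 × 0.14891 = 0.32336.

σ_M = 0.32 mag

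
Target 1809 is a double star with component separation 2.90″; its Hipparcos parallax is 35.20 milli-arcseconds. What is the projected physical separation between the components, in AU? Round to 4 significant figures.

d = 1/p = 1/0.03520″ = 28.409 pc.
At distance d (pc), an angle of θ arcsec spans θ·d AU: s = 2.90 × 28.409 = 82.386 AU.

82.39 AU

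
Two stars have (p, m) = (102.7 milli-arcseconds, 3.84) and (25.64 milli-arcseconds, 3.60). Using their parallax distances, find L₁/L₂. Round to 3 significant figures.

L₁/L₂ = 0.0500

d₁ = 1/p₁ = 1/0.1027″ = 9.7371 pc; d₂ = 1/p₂ = 1/0.02564″ = 39.002 pc.
M₁ = m₁ − 5 log₁₀ d₁ + 5 = 3.84 − 4.9421 + 5 = 3.8979.
M₂ = 3.60 − 7.9554 + 5 = 0.6446.
L₁/L₂ = 10^(0.4(M₂ − M₁)) = 10^(0.4 × (-3.2533)) = 10^(-1.30132) = 0.049967.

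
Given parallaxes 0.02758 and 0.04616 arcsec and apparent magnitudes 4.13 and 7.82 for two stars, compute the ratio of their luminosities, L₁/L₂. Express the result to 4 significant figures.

L₁/L₂ = 83.82

d₁ = 1/p₁ = 1/0.02758″ = 36.258 pc; d₂ = 1/p₂ = 1/0.04616″ = 21.664 pc.
M₁ = m₁ − 5 log₁₀ d₁ + 5 = 4.13 − 7.7970 + 5 = 1.3330.
M₂ = 7.82 − 6.6787 + 5 = 6.1413.
L₁/L₂ = 10^(0.4(M₂ − M₁)) = 10^(0.4 × 4.8083) = 10^1.92332 = 83.815.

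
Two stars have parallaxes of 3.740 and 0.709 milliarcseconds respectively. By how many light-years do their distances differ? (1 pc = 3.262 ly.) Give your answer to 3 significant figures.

3730 ly

d_A = 1/0.003740″ = 267.38 pc; d_B = 1/0.0007090″ = 1410.4 pc.
|d_B − d_A| = |1410.4 − 267.38| = 1143 pc = 1143 × 3.262 ly = 3728.5 ly.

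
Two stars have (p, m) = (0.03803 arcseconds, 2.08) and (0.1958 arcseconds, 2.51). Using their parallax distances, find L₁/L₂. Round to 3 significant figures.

L₁/L₂ = 39.4

d₁ = 1/p₁ = 1/0.03803″ = 26.295 pc; d₂ = 1/p₂ = 1/0.1958″ = 5.1073 pc.
M₁ = m₁ − 5 log₁₀ d₁ + 5 = 2.08 − 7.0994 + 5 = -0.0194.
M₂ = 2.51 − 3.5410 + 5 = 3.9690.
L₁/L₂ = 10^(0.4(M₂ − M₁)) = 10^(0.4 × 3.9884) = 10^1.59536 = 39.388.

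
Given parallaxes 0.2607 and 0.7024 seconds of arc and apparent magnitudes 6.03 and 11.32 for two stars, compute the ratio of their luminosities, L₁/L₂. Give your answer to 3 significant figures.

L₁/L₂ = 948

d₁ = 1/p₁ = 1/0.2607″ = 3.8358 pc; d₂ = 1/p₂ = 1/0.7024″ = 1.4237 pc.
M₁ = m₁ − 5 log₁₀ d₁ + 5 = 6.03 − 2.9193 + 5 = 8.1107.
M₂ = 11.32 − 0.7671 + 5 = 15.5529.
L₁/L₂ = 10^(0.4(M₂ − M₁)) = 10^(0.4 × 7.4422) = 10^2.97688 = 948.16.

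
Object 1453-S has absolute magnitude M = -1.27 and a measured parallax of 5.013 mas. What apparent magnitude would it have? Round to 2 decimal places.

d = 1/p = 1/0.005013″ = 199.48 pc.
m − M = 5 log₁₀ d − 5 = 5 log₁₀(199.48) − 5 = 11.4995 − 5 = 6.4995.
m = M + (m − M) = -1.27 + 6.4995 = 5.23.

m = 5.23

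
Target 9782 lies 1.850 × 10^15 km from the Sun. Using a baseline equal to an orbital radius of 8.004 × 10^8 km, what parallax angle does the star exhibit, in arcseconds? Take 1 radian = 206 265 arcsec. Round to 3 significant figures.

θ ≈ B/d = (8.004 × 10^8) / (1.850 × 10^15) = 4.3265 × 10^-7 rad.
In arcseconds: 4.3265 × 10^-7 × 206265 = 0.089241″.

0.0892 arcsec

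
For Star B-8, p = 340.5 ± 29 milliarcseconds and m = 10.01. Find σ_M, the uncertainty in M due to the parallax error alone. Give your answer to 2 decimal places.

σ_M = 0.18 mag

M = m − 5 log₁₀ d + 5 = m + 5 log₁₀ p + 5, so ∂M/∂p = 5/(p ln 10).
σ_M = (5/ln 10) · (σ_p/p) = 2.1715 × 29/340.5 = 2.1715 × 0.085169 = 0.18494.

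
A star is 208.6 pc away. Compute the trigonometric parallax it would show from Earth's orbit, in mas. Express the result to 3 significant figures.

p = 1/d = 1/208.6 = 0.0047939 arcsec.
= 0.0047939 × 1000 = 4.7939 mas.

4.79 mas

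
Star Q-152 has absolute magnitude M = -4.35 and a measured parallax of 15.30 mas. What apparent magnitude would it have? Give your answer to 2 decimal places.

d = 1/p = 1/0.01530″ = 65.359 pc.
m − M = 5 log₁₀ d − 5 = 5 log₁₀(65.359) − 5 = 9.0765 − 5 = 4.0765.
m = M + (m − M) = -4.35 + 4.0765 = -0.27.

m = -0.27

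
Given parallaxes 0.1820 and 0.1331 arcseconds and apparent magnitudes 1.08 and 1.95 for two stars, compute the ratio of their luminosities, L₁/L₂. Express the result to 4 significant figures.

L₁/L₂ = 1.192

d₁ = 1/p₁ = 1/0.1820″ = 5.4945 pc; d₂ = 1/p₂ = 1/0.1331″ = 7.5131 pc.
M₁ = m₁ − 5 log₁₀ d₁ + 5 = 1.08 − 3.6996 + 5 = 2.3804.
M₂ = 1.95 − 4.3791 + 5 = 2.5709.
L₁/L₂ = 10^(0.4(M₂ − M₁)) = 10^(0.4 × 0.1905) = 10^0.07620 = 1.1918.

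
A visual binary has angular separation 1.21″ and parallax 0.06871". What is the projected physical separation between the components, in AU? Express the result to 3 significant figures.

17.6 AU

d = 1/p = 1/0.06871″ = 14.554 pc.
At distance d (pc), an angle of θ arcsec spans θ·d AU: s = 1.21 × 14.554 = 17.61 AU.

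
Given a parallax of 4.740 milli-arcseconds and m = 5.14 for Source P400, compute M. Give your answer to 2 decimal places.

M = -1.48

d = 1/p = 1/0.004740″ = 210.97 pc.
m − M = 5 log₁₀(210.97) − 5 = 11.6211 − 5 = 6.6211.
M = m − (m − M) = 5.14 − 6.6211 = -1.48.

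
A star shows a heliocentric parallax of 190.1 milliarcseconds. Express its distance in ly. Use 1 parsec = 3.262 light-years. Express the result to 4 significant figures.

17.16 ly

p = 190.1 milliarcseconds = 0.1901 arcsec.
d = 1/p = 1/0.1901 = 5.2604 pc.
In light-years: 5.2604 × 3.262 = 17.159 ly.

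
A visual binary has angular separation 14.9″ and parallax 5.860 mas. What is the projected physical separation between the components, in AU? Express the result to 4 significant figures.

2543 AU

d = 1/p = 1/0.005860″ = 170.65 pc.
At distance d (pc), an angle of θ arcsec spans θ·d AU: s = 14.9 × 170.65 = 2542.7 AU.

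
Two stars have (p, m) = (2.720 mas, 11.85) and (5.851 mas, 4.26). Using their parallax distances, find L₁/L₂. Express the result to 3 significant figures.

d₁ = 1/p₁ = 1/0.002720″ = 367.65 pc; d₂ = 1/p₂ = 1/0.005851″ = 170.91 pc.
M₁ = m₁ − 5 log₁₀ d₁ + 5 = 11.85 − 12.8272 + 5 = 4.0228.
M₂ = 4.26 − 11.1638 + 5 = -1.9038.
L₁/L₂ = 10^(0.4(M₂ − M₁)) = 10^(0.4 × (-5.9266)) = 10^(-2.37064) = 0.0042595.

L₁/L₂ = 0.00426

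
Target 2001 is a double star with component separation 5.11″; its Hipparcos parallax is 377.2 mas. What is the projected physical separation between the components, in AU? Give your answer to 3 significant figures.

13.5 AU

d = 1/p = 1/0.3772″ = 2.6511 pc.
At distance d (pc), an angle of θ arcsec spans θ·d AU: s = 5.11 × 2.6511 = 13.547 AU.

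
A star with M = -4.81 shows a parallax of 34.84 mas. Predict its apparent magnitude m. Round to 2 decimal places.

d = 1/p = 1/0.03484″ = 28.703 pc.
m − M = 5 log₁₀ d − 5 = 5 log₁₀(28.703) − 5 = 7.2896 − 5 = 2.2896.
m = M + (m − M) = -4.81 + 2.2896 = -2.52.

m = -2.52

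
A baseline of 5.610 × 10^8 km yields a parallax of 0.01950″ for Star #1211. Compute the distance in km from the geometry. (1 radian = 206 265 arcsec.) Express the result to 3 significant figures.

5.93 × 10^15 km

θ = 0.01950″ = 0.01950/206265 = 9.4539 × 10^-8 rad.
d = B/θ = (5.610 × 10^8) / (9.4539 × 10^-8) = 5.9341 × 10^15 km.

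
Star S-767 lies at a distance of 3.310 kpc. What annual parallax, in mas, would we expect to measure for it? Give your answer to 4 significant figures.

d = 3.310 kpc = 3310 pc.
p = 1/d = 1/3310 = 0.00030211 arcsec.
= 0.00030211 × 1000 = 0.30211 mas.

0.3021 mas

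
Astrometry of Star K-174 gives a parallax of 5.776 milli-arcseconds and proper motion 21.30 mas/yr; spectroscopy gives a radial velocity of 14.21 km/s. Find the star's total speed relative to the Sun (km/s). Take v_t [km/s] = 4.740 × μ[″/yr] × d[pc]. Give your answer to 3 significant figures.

22.5 km/s

d = 1/p = 1/0.005776″ = 173.13 pc.
μ = 21.30 mas/yr = 0.02130 ″/yr.
v_t = 4.740 μ d = 4.740 × 0.02130 × 173.13 = 17.48 km/s.
v = √(v_r² + v_t²) = √(14.21² + 17.48²) = √507.475 = 22.527 km/s.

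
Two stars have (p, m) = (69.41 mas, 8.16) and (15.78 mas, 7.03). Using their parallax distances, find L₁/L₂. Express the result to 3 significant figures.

d₁ = 1/p₁ = 1/0.06941″ = 14.407 pc; d₂ = 1/p₂ = 1/0.01578″ = 63.371 pc.
M₁ = m₁ − 5 log₁₀ d₁ + 5 = 8.16 − 5.7929 + 5 = 7.3671.
M₂ = 7.03 − 9.0095 + 5 = 3.0205.
L₁/L₂ = 10^(0.4(M₂ − M₁)) = 10^(0.4 × (-4.3466)) = 10^(-1.73864) = 0.018254.

L₁/L₂ = 0.0183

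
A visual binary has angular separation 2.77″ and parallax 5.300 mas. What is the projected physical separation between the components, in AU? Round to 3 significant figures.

523 AU

d = 1/p = 1/0.005300″ = 188.68 pc.
At distance d (pc), an angle of θ arcsec spans θ·d AU: s = 2.77 × 188.68 = 522.64 AU.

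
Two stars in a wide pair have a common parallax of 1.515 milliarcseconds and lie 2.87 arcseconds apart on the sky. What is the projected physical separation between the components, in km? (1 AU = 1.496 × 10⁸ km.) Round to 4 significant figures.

d = 1/p = 1/0.001515″ = 660.07 pc.
At distance d (pc), an angle of θ arcsec spans θ·d AU: s = 2.87 × 660.07 = 1894.4 AU.
= 1894.4 × 1.496 × 10⁸ km = 2.8340 × 10^11 km.

2.834 × 10^11 km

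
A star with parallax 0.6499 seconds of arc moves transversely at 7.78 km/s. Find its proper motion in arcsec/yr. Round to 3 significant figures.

d = 1/p = 1/0.6499″ = 1.5387 pc.
μ = v_t / (4.74 d) = 7.78 / (4.74 × 1.5387) = 7.78 / 7.2934 = 1.0667 ″/yr.

1.07 arcsec/yr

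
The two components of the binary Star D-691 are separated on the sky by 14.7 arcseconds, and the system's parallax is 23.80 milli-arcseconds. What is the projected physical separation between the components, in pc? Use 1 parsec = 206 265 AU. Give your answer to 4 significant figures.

d = 1/p = 1/0.02380″ = 42.017 pc.
At distance d (pc), an angle of θ arcsec spans θ·d AU: s = 14.7 × 42.017 = 617.65 AU.
= 617.65 / 206265 = 0.0029944 pc.

0.002994 pc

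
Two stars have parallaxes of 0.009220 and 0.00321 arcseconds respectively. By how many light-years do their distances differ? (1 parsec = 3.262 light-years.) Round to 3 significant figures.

662 ly

d_A = 1/0.009220″ = 108.46 pc; d_B = 1/0.003210″ = 311.53 pc.
|d_B − d_A| = |311.53 − 108.46| = 203.07 pc = 203.07 × 3.262 ly = 662.41 ly.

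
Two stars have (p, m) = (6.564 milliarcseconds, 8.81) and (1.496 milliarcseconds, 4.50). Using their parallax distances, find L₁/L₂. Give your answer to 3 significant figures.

d₁ = 1/p₁ = 1/0.006564″ = 152.35 pc; d₂ = 1/p₂ = 1/0.001496″ = 668.45 pc.
M₁ = m₁ − 5 log₁₀ d₁ + 5 = 8.81 − 10.9142 + 5 = 2.8958.
M₂ = 4.50 − 14.1253 + 5 = -4.6253.
L₁/L₂ = 10^(0.4(M₂ − M₁)) = 10^(0.4 × (-7.5211)) = 10^(-3.00844) = 0.00098075.

L₁/L₂ = 0.000981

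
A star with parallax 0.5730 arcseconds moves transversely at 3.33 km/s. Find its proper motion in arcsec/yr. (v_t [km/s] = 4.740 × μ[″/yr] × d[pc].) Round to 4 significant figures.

0.4026 arcsec/yr

d = 1/p = 1/0.5730″ = 1.7452 pc.
μ = v_t / (4.74 d) = 3.33 / (4.74 × 1.7452) = 3.33 / 8.2722 = 0.40255 ″/yr.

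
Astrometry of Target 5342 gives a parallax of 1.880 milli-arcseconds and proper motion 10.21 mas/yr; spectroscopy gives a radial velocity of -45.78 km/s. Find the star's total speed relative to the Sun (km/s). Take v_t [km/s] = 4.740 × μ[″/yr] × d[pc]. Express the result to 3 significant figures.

d = 1/p = 1/0.001880″ = 531.91 pc.
μ = 10.21 mas/yr = 0.01021 ″/yr.
v_t = 4.740 μ d = 4.740 × 0.01021 × 531.91 = 25.742 km/s.
v = √(v_r² + v_t²) = √((-45.78)² + 25.742²) = √2758.46 = 52.521 km/s.

52.5 km/s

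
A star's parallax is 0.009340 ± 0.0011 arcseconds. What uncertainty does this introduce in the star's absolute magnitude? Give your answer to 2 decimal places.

σ_M = 0.26 mag

M = m − 5 log₁₀ d + 5 = m + 5 log₁₀ p + 5, so ∂M/∂p = 5/(p ln 10).
σ_M = (5/ln 10) · (σ_p/p) = 2.1715 × 0.0011/0.009340 = 2.1715 × 0.11777 = 0.25574.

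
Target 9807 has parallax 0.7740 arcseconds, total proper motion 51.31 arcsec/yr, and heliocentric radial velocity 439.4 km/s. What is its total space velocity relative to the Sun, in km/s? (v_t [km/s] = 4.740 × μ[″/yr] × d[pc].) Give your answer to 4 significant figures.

540.2 km/s

d = 1/p = 1/0.7740″ = 1.292 pc.
v_t = 4.740 μ d = 4.740 × 51.31 × 1.292 = 314.23 km/s.
v = √(v_r² + v_t²) = √(439.4² + 314.23²) = √291813 = 540.2 km/s.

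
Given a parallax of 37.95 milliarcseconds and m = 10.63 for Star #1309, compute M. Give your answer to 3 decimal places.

d = 1/p = 1/0.03795″ = 26.35 pc.
m − M = 5 log₁₀(26.35) − 5 = 7.1039 − 5 = 2.1039.
M = m − (m − M) = 10.63 − 2.1039 = 8.526.

M = 8.526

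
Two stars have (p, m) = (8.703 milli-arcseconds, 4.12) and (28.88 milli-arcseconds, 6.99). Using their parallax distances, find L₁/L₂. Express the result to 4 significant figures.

d₁ = 1/p₁ = 1/0.008703″ = 114.9 pc; d₂ = 1/p₂ = 1/0.02888″ = 34.626 pc.
M₁ = m₁ − 5 log₁₀ d₁ + 5 = 4.12 − 10.3016 + 5 = -1.1816.
M₂ = 6.99 − 7.6970 + 5 = 4.2930.
L₁/L₂ = 10^(0.4(M₂ − M₁)) = 10^(0.4 × 5.4746) = 10^2.18984 = 154.82.

L₁/L₂ = 154.8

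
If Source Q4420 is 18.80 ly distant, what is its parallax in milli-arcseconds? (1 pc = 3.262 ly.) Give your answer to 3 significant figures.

d = 18.80 ly ÷ 3.262 = 5.7633 pc.
p = 1/d = 1/5.7633 = 0.17351 arcsec.
= 0.17351 × 1000 = 173.51 mas.

174 mas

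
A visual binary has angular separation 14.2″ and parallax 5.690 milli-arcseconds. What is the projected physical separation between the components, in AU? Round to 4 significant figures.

d = 1/p = 1/0.005690″ = 175.75 pc.
At distance d (pc), an angle of θ arcsec spans θ·d AU: s = 14.2 × 175.75 = 2495.7 AU.

2496 AU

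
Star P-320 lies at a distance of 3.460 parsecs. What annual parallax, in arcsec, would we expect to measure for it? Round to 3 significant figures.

p = 1/d = 1/3.46 = 0.28902 arcsec.

0.289 arcsec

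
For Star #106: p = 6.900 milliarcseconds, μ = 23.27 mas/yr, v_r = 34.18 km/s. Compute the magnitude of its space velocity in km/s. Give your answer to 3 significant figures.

d = 1/p = 1/0.006900″ = 144.93 pc.
μ = 23.27 mas/yr = 0.02327 ″/yr.
v_t = 4.740 μ d = 4.740 × 0.02327 × 144.93 = 15.986 km/s.
v = √(v_r² + v_t²) = √(34.18² + 15.986²) = √1423.82 = 37.734 km/s.

37.7 km/s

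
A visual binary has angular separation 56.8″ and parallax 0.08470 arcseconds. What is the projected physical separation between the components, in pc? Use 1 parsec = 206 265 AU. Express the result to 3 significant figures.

d = 1/p = 1/0.08470″ = 11.806 pc.
At distance d (pc), an angle of θ arcsec spans θ·d AU: s = 56.8 × 11.806 = 670.58 AU.
= 670.58 / 206265 = 0.0032511 pc.

0.00325 pc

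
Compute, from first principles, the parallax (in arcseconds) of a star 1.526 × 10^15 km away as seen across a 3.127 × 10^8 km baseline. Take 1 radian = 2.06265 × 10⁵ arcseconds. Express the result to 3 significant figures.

θ ≈ B/d = (3.127 × 10^8) / (1.526 × 10^15) = 2.0491 × 10^-7 rad.
In arcseconds: 2.0491 × 10^-7 × 206265 = 0.042266″.

0.0423 arcsec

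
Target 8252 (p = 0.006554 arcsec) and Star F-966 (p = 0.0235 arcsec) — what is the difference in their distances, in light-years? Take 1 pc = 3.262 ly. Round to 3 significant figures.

d_A = 1/0.006554″ = 152.58 pc; d_B = 1/0.02350″ = 42.553 pc.
|d_B − d_A| = |42.553 − 152.58| = 110.03 pc = 110.03 × 3.262 ly = 358.92 ly.

359 ly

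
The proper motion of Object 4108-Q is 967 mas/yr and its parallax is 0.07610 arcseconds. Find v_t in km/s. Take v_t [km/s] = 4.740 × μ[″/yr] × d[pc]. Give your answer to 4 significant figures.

60.23 km/s

d = 1/p = 1/0.07610″ = 13.141 pc.
μ = 967 mas/yr = 0.967 ″/yr.
v_t = 4.74 × μ × d = 4.74 × 0.967 × 13.141 = 60.233 km/s.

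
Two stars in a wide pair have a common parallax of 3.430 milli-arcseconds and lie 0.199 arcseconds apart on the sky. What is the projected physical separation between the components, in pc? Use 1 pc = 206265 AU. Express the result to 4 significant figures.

d = 1/p = 1/0.003430″ = 291.55 pc.
At distance d (pc), an angle of θ arcsec spans θ·d AU: s = 0.199 × 291.55 = 58.018 AU.
= 58.018 / 206265 = 0.00028128 pc.

0.0002813 pc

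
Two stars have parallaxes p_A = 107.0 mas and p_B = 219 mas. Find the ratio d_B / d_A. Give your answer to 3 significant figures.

Since d = 1/p, d_B/d_A = p_A/p_B.
= 107.0 / 219 = 0.48858.

0.489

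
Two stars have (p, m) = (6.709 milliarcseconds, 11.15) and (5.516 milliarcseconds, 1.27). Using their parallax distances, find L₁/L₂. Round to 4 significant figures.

L₁/L₂ = 7.550 × 10^-5

d₁ = 1/p₁ = 1/0.006709″ = 149.05 pc; d₂ = 1/p₂ = 1/0.005516″ = 181.29 pc.
M₁ = m₁ − 5 log₁₀ d₁ + 5 = 11.15 − 10.8667 + 5 = 5.2833.
M₂ = 1.27 − 11.2919 + 5 = -5.0219.
L₁/L₂ = 10^(0.4(M₂ − M₁)) = 10^(0.4 × (-10.3052)) = 10^(-4.12208) = 0.000075495.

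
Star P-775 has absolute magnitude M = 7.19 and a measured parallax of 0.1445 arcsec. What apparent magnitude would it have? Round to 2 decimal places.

d = 1/p = 1/0.1445″ = 6.9204 pc.
m − M = 5 log₁₀ d − 5 = 5 log₁₀(6.9204) − 5 = 4.2007 − 5 = -0.7993.
m = M + (m − M) = 7.19 + (-0.7993) = 6.39.

m = 6.39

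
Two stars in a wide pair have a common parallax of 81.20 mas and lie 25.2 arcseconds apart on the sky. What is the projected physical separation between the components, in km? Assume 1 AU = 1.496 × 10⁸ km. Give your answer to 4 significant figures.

4.643 × 10^10 km

d = 1/p = 1/0.08120″ = 12.315 pc.
At distance d (pc), an angle of θ arcsec spans θ·d AU: s = 25.2 × 12.315 = 310.34 AU.
= 310.34 × 1.496 × 10⁸ km = 4.6427 × 10^10 km.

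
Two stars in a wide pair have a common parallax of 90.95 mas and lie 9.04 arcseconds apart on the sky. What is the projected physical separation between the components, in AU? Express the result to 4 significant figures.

d = 1/p = 1/0.09095″ = 10.995 pc.
At distance d (pc), an angle of θ arcsec spans θ·d AU: s = 9.04 × 10.995 = 99.395 AU.

99.40 AU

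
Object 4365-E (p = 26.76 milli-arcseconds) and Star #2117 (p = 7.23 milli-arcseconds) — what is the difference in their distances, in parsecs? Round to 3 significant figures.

d_A = 1/0.02676″ = 37.369 pc; d_B = 1/0.007230″ = 138.31 pc.
|d_B − d_A| = |138.31 − 37.369| = 100.94 pc.

101 pc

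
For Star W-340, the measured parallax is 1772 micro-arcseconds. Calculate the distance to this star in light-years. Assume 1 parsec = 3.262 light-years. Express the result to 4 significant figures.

1841 light years

p = 1772 micro-arcseconds = 0.001772 arcsec.
d = 1/p = 1/0.001772 = 564.33 pc.
In light-years: 564.33 × 3.262 = 1840.8 ly.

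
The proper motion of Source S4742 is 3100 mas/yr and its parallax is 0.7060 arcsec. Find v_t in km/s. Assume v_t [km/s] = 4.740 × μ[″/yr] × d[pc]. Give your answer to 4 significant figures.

20.81 km/s

d = 1/p = 1/0.7060″ = 1.4164 pc.
μ = 3100 mas/yr = 3.10 ″/yr.
v_t = 4.74 × μ × d = 4.74 × 3.10 × 1.4164 = 20.813 km/s.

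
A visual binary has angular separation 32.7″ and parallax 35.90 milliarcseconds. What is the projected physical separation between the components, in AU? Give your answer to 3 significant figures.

911 AU

d = 1/p = 1/0.03590″ = 27.855 pc.
At distance d (pc), an angle of θ arcsec spans θ·d AU: s = 32.7 × 27.855 = 910.86 AU.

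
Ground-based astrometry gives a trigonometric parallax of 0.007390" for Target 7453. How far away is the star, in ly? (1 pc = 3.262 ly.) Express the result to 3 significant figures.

d = 1/p = 1/0.007390 = 135.32 pc.
In light-years: 135.32 × 3.262 = 441.41 ly.

441 ly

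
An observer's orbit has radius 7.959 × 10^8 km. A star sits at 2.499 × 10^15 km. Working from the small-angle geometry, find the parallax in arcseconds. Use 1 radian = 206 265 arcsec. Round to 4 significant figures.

θ ≈ B/d = (7.959 × 10^8) / (2.499 × 10^15) = 3.1849 × 10^-7 rad.
In arcseconds: 3.1849 × 10^-7 × 206265 = 0.065693″.

0.06569 arcsec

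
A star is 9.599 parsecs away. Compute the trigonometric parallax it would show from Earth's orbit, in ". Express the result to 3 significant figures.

p = 1/d = 1/9.599 = 0.10418 arcsec.

0.104 "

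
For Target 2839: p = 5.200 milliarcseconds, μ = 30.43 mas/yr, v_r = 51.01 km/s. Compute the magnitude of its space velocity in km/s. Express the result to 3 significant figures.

d = 1/p = 1/0.005200″ = 192.31 pc.
μ = 30.43 mas/yr = 0.03043 ″/yr.
v_t = 4.740 μ d = 4.740 × 0.03043 × 192.31 = 27.738 km/s.
v = √(v_r² + v_t²) = √(51.01² + 27.738²) = √3371.42 = 58.064 km/s.

58.1 km/s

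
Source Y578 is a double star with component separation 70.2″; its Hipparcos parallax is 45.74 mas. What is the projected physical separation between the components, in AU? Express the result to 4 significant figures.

1535 AU

d = 1/p = 1/0.04574″ = 21.863 pc.
At distance d (pc), an angle of θ arcsec spans θ·d AU: s = 70.2 × 21.863 = 1534.8 AU.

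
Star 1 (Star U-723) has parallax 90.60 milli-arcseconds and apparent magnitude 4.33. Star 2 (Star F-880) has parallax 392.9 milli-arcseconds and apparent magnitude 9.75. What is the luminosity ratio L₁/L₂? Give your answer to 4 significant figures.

d₁ = 1/p₁ = 1/0.09060″ = 11.038 pc; d₂ = 1/p₂ = 1/0.3929″ = 2.5452 pc.
M₁ = m₁ − 5 log₁₀ d₁ + 5 = 4.33 − 5.2145 + 5 = 4.1155.
M₂ = 9.75 − 2.0286 + 5 = 12.7214.
L₁/L₂ = 10^(0.4(M₂ − M₁)) = 10^(0.4 × 8.6059) = 10^3.44236 = 2769.2.

L₁/L₂ = 2769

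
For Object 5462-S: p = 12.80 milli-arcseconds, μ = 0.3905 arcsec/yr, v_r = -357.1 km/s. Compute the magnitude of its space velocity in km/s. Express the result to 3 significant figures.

385 km/s

d = 1/p = 1/0.01280″ = 78.125 pc.
v_t = 4.740 μ d = 4.740 × 0.3905 × 78.125 = 144.61 km/s.
v = √(v_r² + v_t²) = √((-357.1)² + 144.61²) = √148432 = 385.27 km/s.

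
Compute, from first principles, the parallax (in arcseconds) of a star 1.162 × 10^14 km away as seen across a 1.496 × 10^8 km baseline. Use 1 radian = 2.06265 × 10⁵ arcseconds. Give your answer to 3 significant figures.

θ ≈ B/d = (1.496 × 10^8) / (1.162 × 10^14) = 1.2874 × 10^-6 rad.
In arcseconds: 1.2874 × 10^-6 × 206265 = 0.26555″.

0.266 arcsec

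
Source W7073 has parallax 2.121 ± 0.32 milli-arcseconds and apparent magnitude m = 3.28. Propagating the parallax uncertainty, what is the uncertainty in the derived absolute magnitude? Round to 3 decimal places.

σ_M = 0.328 mag

M = m − 5 log₁₀ d + 5 = m + 5 log₁₀ p + 5, so ∂M/∂p = 5/(p ln 10).
σ_M = (5/ln 10) · (σ_p/p) = 2.1715 × 0.32/2.121 = 2.1715 × 0.15087 = 0.32761.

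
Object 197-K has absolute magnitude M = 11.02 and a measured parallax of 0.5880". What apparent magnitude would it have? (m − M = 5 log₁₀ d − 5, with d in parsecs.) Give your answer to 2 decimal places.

d = 1/p = 1/0.5880″ = 1.7007 pc.
m − M = 5 log₁₀ d − 5 = 5 log₁₀(1.7007) − 5 = 1.1531 − 5 = -3.8469.
m = M + (m − M) = 11.02 + (-3.8469) = 7.17.

m = 7.17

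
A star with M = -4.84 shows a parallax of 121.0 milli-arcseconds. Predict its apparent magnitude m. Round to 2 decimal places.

d = 1/p = 1/0.1210″ = 8.2645 pc.
m − M = 5 log₁₀ d − 5 = 5 log₁₀(8.2645) − 5 = 4.5861 − 5 = -0.4139.
m = M + (m − M) = -4.84 + (-0.4139) = -5.25.

m = -5.25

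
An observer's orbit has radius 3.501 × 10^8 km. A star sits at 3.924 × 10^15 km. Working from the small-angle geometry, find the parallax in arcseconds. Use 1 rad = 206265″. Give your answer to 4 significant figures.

0.01840 arcsec

θ ≈ B/d = (3.501 × 10^8) / (3.924 × 10^15) = 8.9220 × 10^-8 rad.
In arcseconds: 8.9220 × 10^-8 × 206265 = 0.018403″.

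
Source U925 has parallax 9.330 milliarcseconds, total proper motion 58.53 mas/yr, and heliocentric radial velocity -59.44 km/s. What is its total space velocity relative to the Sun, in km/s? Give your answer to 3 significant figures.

66.5 km/s

d = 1/p = 1/0.009330″ = 107.18 pc.
μ = 58.53 mas/yr = 0.05853 ″/yr.
v_t = 4.740 μ d = 4.740 × 0.05853 × 107.18 = 29.735 km/s.
v = √(v_r² + v_t²) = √((-59.44)² + 29.735²) = √4417.28 = 66.463 km/s.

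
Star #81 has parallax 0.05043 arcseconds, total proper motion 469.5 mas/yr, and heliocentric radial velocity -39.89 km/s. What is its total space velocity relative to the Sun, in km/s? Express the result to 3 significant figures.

d = 1/p = 1/0.05043″ = 19.829 pc.
μ = 469.5 mas/yr = 0.4695 ″/yr.
v_t = 4.740 μ d = 4.740 × 0.4695 × 19.829 = 44.128 km/s.
v = √(v_r² + v_t²) = √((-39.89)² + 44.128²) = √3538.49 = 59.485 km/s.

59.5 km/s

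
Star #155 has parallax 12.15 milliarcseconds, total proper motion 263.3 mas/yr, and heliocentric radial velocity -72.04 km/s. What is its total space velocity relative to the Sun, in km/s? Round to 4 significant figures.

125.5 km/s

d = 1/p = 1/0.01215″ = 82.305 pc.
μ = 263.3 mas/yr = 0.2633 ″/yr.
v_t = 4.740 μ d = 4.740 × 0.2633 × 82.305 = 102.72 km/s.
v = √(v_r² + v_t²) = √((-72.04)² + 102.72²) = √15741.2 = 125.46 km/s.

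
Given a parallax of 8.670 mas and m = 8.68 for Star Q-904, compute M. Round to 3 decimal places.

d = 1/p = 1/0.008670″ = 115.34 pc.
m − M = 5 log₁₀(115.34) − 5 = 10.3099 − 5 = 5.3099.
M = m − (m − M) = 8.68 − 5.3099 = 3.370.

M = 3.370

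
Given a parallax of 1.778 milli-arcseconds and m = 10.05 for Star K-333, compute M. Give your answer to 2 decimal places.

M = 1.30

d = 1/p = 1/0.001778″ = 562.43 pc.
m − M = 5 log₁₀(562.43) − 5 = 13.7503 − 5 = 8.7503.
M = m − (m − M) = 10.05 − 8.7503 = 1.30.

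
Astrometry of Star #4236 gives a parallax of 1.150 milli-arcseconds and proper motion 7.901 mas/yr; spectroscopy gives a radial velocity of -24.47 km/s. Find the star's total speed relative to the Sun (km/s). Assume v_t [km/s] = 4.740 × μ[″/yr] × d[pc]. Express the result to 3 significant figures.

40.7 km/s

d = 1/p = 1/0.001150″ = 869.57 pc.
μ = 7.901 mas/yr = 0.007901 ″/yr.
v_t = 4.740 μ d = 4.740 × 0.007901 × 869.57 = 32.566 km/s.
v = √(v_r² + v_t²) = √((-24.47)² + 32.566²) = √1659.33 = 40.735 km/s.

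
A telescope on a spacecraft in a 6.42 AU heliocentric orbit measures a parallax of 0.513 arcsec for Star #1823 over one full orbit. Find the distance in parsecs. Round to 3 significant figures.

With baseline B (in AU) and parallax p (in arcsec), d = B/p parsecs.
d = 6.42 / 0.513 = 12.515 pc.

12.5 pc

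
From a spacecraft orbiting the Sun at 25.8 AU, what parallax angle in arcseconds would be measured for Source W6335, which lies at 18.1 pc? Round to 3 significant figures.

1.43 arcsec

p (arcsec) = B (AU) / d (pc).
p = 25.8 / 18.1 = 1.4254 arcsec.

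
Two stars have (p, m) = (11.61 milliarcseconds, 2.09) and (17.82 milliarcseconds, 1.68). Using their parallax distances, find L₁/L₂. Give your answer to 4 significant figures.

d₁ = 1/p₁ = 1/0.01161″ = 86.133 pc; d₂ = 1/p₂ = 1/0.01782″ = 56.117 pc.
M₁ = m₁ − 5 log₁₀ d₁ + 5 = 2.09 − 9.6758 + 5 = -2.5858.
M₂ = 1.68 − 8.7455 + 5 = -2.0655.
L₁/L₂ = 10^(0.4(M₂ − M₁)) = 10^(0.4 × 0.5203) = 10^0.20812 = 1.6148.

L₁/L₂ = 1.615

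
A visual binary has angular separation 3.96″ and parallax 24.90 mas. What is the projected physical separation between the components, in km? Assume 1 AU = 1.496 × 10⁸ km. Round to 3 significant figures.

d = 1/p = 1/0.02490″ = 40.161 pc.
At distance d (pc), an angle of θ arcsec spans θ·d AU: s = 3.96 × 40.161 = 159.04 AU.
= 159.04 × 1.496 × 10⁸ km = 2.3792 × 10^10 km.

2.38 × 10^10 km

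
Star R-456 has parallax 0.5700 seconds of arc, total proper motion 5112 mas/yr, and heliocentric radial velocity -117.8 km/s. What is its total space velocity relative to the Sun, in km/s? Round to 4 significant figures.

125.2 km/s

d = 1/p = 1/0.5700″ = 1.7544 pc.
μ = 5112 mas/yr = 5.112 ″/yr.
v_t = 4.740 μ d = 4.740 × 5.112 × 1.7544 = 42.511 km/s.
v = √(v_r² + v_t²) = √((-117.8)² + 42.511²) = √15684 = 125.24 km/s.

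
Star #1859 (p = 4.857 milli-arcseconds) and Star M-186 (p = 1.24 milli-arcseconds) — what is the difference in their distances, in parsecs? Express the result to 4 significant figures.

600.6 pc

d_A = 1/0.004857″ = 205.89 pc; d_B = 1/0.001240″ = 806.45 pc.
|d_B − d_A| = |806.45 − 205.89| = 600.56 pc.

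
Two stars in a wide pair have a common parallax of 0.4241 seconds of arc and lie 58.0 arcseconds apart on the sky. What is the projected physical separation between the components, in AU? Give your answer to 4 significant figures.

136.8 AU

d = 1/p = 1/0.4241″ = 2.3579 pc.
At distance d (pc), an angle of θ arcsec spans θ·d AU: s = 58.0 × 2.3579 = 136.76 AU.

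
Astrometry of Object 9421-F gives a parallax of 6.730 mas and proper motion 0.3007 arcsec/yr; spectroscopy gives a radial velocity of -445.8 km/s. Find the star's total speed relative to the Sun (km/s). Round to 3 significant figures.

d = 1/p = 1/0.006730″ = 148.59 pc.
v_t = 4.740 μ d = 4.740 × 0.3007 × 148.59 = 211.79 km/s.
v = √(v_r² + v_t²) = √((-445.8)² + 211.79²) = √243593 = 493.55 km/s.

494 km/s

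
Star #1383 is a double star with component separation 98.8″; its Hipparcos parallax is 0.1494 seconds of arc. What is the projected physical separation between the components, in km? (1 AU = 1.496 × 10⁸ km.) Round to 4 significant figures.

d = 1/p = 1/0.1494″ = 6.6934 pc.
At distance d (pc), an angle of θ arcsec spans θ·d AU: s = 98.8 × 6.6934 = 661.31 AU.
= 661.31 × 1.496 × 10⁸ km = 9.8932 × 10^10 km.

9.893 × 10^10 km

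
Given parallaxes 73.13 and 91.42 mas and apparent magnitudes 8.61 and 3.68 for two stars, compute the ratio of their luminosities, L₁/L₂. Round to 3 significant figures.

d₁ = 1/p₁ = 1/0.07313″ = 13.674 pc; d₂ = 1/p₂ = 1/0.09142″ = 10.939 pc.
M₁ = m₁ − 5 log₁₀ d₁ + 5 = 8.61 − 5.6795 + 5 = 7.9305.
M₂ = 3.68 − 5.1949 + 5 = 3.4851.
L₁/L₂ = 10^(0.4(M₂ − M₁)) = 10^(0.4 × (-4.4454)) = 10^(-1.77816) = 0.016666.

L₁/L₂ = 0.0167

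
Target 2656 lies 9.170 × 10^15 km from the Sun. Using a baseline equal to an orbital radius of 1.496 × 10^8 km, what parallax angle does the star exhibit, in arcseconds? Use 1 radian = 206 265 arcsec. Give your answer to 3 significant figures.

0.00337 arcsec

θ ≈ B/d = (1.496 × 10^8) / (9.170 × 10^15) = 1.6314 × 10^-8 rad.
In arcseconds: 1.6314 × 10^-8 × 206265 = 0.003365″.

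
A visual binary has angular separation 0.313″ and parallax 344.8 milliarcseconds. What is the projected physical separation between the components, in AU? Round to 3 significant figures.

0.908 AU

d = 1/p = 1/0.3448″ = 2.9002 pc.
At distance d (pc), an angle of θ arcsec spans θ·d AU: s = 0.313 × 2.9002 = 0.90776 AU.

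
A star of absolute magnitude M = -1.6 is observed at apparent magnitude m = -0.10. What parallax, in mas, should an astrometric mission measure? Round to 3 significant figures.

m − M = -0.10 − (-1.6) = 1.50.
d = 10^((m−M)/5 + 1) = 10^1.300 = 19.953 pc.
p = 1/d = 1/19.953 = 0.050118 arcsec = 50.118 mas.

50.1 mas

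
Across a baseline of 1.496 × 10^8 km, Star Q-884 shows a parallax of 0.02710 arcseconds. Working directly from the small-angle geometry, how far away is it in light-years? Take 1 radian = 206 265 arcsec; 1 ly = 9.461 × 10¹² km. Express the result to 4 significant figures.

120.4 ly

θ = 0.02710″ = 0.02710/206265 = 1.3138 × 10^-7 rad.
d = B/θ = (1.496 × 10^8) / (1.3138 × 10^-7) = 1.1387 × 10^15 km = (1.1387 × 10^15) / (9.461 × 10^12) ly = 120.36 ly.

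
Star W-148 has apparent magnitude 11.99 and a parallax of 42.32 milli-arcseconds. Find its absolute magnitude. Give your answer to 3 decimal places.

d = 1/p = 1/0.04232″ = 23.629 pc.
m − M = 5 log₁₀(23.629) − 5 = 6.8672 − 5 = 1.8672.
M = m − (m − M) = 11.99 − 1.8672 = 10.123.

M = 10.123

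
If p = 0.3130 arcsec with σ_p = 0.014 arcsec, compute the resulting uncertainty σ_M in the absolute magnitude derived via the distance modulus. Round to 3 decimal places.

σ_M = 0.097 mag

M = m − 5 log₁₀ d + 5 = m + 5 log₁₀ p + 5, so ∂M/∂p = 5/(p ln 10).
σ_M = (5/ln 10) · (σ_p/p) = 2.1715 × 0.014/0.3130 = 2.1715 × 0.044728 = 0.097127.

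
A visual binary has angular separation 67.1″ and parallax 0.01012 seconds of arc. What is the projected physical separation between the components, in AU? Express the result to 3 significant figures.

6630 AU

d = 1/p = 1/0.01012″ = 98.814 pc.
At distance d (pc), an angle of θ arcsec spans θ·d AU: s = 67.1 × 98.814 = 6630.4 AU.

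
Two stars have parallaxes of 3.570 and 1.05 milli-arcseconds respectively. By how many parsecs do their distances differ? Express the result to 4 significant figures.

d_A = 1/0.003570″ = 280.11 pc; d_B = 1/0.001050″ = 952.38 pc.
|d_B − d_A| = |952.38 − 280.11| = 672.27 pc.

672.3 pc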